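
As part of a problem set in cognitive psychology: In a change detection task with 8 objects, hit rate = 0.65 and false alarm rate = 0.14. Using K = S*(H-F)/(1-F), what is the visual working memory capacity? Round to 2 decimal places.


K = S * (H - F) / (1 - F)
H - F = 0.51
1 - F = 0.86
K = 8 * 0.51 / 0.86
= 4.74


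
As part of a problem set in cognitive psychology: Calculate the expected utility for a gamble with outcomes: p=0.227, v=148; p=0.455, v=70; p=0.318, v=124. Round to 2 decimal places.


EU = sum(p_i * v_i)
0.227 * 148 = 33.596
0.455 * 70 = 31.85
0.318 * 124 = 39.432
EU = 33.596 + 31.85 + 39.432
= 104.88


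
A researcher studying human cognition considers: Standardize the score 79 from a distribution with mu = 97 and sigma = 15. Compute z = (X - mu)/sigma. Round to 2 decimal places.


z = (X - mu) / sigma
= (79 - 97) / 15
= -18 / 15
= -1.20


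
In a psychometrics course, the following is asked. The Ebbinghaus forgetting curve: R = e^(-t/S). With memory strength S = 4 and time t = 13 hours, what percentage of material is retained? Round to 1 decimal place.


R = e^(-t/S)
-t/S = -13/4 = -3.25
R = e^(-3.25) = 0.038774
Percentage = 0.038774 * 100
= 3.9


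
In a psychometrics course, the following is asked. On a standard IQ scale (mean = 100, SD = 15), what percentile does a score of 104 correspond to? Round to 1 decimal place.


z = (IQ - mean) / SD
z = (104 - 100) / 15 = 0.2667
Percentile = Phi(0.2667) * 100
Phi(0.2667) = 0.60515
= 60.5


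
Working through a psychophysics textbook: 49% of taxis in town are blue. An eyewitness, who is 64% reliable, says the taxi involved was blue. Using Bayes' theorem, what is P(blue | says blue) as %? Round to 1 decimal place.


P(blue | says blue) = P(says blue | blue)*P(blue) / [P(says blue | blue)*P(blue) + P(says blue | not blue)*P(not blue)]
Numerator = 0.64 * 0.49 = 0.3136
False identification = 0.36 * 0.51 = 0.1836
P = 0.3136 / (0.3136 + 0.1836)
= 0.3136 / 0.4972
As percentage = 63.1


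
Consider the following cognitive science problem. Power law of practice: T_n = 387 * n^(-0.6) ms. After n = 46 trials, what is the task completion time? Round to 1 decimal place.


T_n = 387 * 46^(-0.6)
46^(-0.6) = 0.100541
T_n = 387 * 0.100541
= 38.9 ms


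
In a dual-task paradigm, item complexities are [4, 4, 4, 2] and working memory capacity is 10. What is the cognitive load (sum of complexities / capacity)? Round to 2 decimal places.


Total complexity = 4 + 4 + 4 + 2 = 14
Load = total / capacity = 14 / 10
= 1.40


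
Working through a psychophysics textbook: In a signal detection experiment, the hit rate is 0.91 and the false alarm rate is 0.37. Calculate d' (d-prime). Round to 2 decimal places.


d' = z(HR) - z(FAR)
z(0.91) = 1.3408
z(0.37) = -0.3319
d' = 1.3408 - -0.3319
= 1.67


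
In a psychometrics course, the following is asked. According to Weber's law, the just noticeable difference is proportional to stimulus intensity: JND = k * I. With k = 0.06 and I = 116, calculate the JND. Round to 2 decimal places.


JND = k * I
JND = 0.06 * 116
= 6.96


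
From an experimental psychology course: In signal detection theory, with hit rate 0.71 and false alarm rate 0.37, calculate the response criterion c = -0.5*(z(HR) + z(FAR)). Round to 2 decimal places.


c = -0.5 * (z(HR) + z(FAR))
z(0.71) = 0.5534
z(0.37) = -0.3319
c = -0.5 * (0.5534 + -0.3319)
= -0.5 * 0.2215
= -0.11


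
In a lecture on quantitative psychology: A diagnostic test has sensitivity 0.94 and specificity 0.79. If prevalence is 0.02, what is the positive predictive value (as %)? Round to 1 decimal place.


PPV = (sens * prev) / (sens * prev + (1-spec) * (1-prev))
Numerator = 0.94 * 0.02 = 0.0188
P(positive and no disease) = (1 - spec) * (1 - prev) = (1 - 0.79) * (1 - 0.02) = 0.2058
Denominator = 0.0188 + 0.2058 = 0.2246
PPV = 0.0188 / 0.2246 = 0.083704
As percentage = 8.4


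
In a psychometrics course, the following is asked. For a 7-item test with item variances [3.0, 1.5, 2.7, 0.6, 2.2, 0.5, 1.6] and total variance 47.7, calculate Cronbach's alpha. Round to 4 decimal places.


alpha = (k/(k-1)) * (1 - sum(s_i^2)/s_total^2)
sum(item variances) = 12.1
k/(k-1) = 7/6 = 1.166667
1 - 12.1/47.7 = 1 - 0.253669 = 0.746331
alpha = 1.166667 * 0.746331
= 0.8707


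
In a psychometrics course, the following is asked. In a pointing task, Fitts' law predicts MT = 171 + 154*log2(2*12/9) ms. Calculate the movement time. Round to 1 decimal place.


MT = 171 + 154 * log2(2*12/9)
2D/W = 2.666667
log2(2.666667) = 1.415
MT = 171 + 154 * 1.415
= 388.9 ms


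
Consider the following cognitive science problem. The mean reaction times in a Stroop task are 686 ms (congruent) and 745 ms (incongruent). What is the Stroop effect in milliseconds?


Stroop effect = RT(incongruent) - RT(congruent)
= 745 - 686
= 59 ms


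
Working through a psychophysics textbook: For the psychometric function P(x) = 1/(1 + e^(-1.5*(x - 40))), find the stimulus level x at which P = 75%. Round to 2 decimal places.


At P = 0.75: 0.75 = 1/(1 + e^(-k*(x-x0)))
Solving: e^(-k*(x-x0)) = 1/3
x = x0 + ln(3)/k
ln(3) = 1.0986
x = 40 + 1.0986/1.5
= 40 + 0.7324
= 40.73


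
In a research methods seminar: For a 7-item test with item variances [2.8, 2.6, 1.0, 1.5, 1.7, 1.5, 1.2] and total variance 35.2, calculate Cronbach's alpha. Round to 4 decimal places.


alpha = (k/(k-1)) * (1 - sum(s_i^2)/s_total^2)
sum(item variances) = 12.3
k/(k-1) = 7/6 = 1.166667
1 - 12.3/35.2 = 1 - 0.349432 = 0.650568
alpha = 1.166667 * 0.650568
= 0.7590


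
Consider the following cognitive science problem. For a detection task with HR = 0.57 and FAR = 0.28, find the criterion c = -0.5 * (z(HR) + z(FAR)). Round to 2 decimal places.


c = -0.5 * (z(HR) + z(FAR))
z(0.57) = 0.1764
z(0.28) = -0.5828
c = -0.5 * (0.1764 + -0.5828)
= -0.5 * -0.4064
= 0.20


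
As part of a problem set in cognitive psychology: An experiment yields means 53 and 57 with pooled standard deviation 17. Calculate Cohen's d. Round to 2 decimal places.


Cohen's d = (M1 - M2) / S_pooled
= (53 - 57) / 17
= -4 / 17
= -0.24


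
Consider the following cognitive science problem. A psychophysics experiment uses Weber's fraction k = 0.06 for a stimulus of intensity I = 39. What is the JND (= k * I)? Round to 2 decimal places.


JND = k * I
JND = 0.06 * 39
= 2.34


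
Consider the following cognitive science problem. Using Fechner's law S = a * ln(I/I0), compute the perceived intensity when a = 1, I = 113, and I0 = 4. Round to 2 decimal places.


S = 1 * ln(113/4)
I/I0 = 28.25
ln(28.25) = 3.3411
S = 1 * 3.3411
= 3.34


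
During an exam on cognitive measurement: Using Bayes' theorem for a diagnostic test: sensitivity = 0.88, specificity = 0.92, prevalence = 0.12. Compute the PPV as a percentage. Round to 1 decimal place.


PPV = (sens * prev) / (sens * prev + (1-spec) * (1-prev))
Numerator = 0.88 * 0.12 = 0.1056
P(positive and no disease) = (1 - spec) * (1 - prev) = (1 - 0.92) * (1 - 0.12) = 0.0704
Denominator = 0.1056 + 0.0704 = 0.176
PPV = 0.1056 / 0.176 = 0.6
As percentage = 60.0


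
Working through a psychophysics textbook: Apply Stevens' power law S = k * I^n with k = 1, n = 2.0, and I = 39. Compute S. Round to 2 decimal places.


S = 1 * 39^2.0
39^2.0 = 1521.0
S = 1 * 1521.0
= 1521.00


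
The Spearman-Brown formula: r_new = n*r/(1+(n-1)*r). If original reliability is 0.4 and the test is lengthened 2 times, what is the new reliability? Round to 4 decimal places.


r_new = n*r / (1 + (n-1)*r)
Numerator = 2 * 0.4 = 0.8
Denominator = 1 + 1 * 0.4 = 1.4
r_new = 0.8 / 1.4
= 0.5714


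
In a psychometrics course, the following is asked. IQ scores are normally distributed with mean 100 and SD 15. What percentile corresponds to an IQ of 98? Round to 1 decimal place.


z = (IQ - mean) / SD
z = (98 - 100) / 15 = -0.1333
Percentile = Phi(-0.1333) * 100
Phi(-0.1333) = 0.446978
= 44.7


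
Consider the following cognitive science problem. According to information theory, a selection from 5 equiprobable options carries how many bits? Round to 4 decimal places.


H = log2(n)
H = log2(5)
= 2.3219


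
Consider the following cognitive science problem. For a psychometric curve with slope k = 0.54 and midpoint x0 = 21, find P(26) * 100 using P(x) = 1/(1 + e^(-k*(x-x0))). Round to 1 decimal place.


P(x) = 1/(1 + e^(-0.54*(26 - 21)))
Exponent = -0.54 * 5 = -2.7
e^(-2.7) = 0.067206
P = 1/(1 + 0.067206) = 0.937026
Percentage = 93.7


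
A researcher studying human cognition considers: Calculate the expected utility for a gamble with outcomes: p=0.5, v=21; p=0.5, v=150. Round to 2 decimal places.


EU = sum(p_i * v_i)
0.5 * 21 = 10.5
0.5 * 150 = 75.0
EU = 10.5 + 75.0
= 85.50


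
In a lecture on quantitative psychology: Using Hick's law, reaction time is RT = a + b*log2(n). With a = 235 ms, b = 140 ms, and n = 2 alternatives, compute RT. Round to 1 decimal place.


RT = 235 + 140 * log2(2)
log2(2) = 1.0
RT = 235 + 140 * 1.0
= 235 + 140.0
= 375.0 ms


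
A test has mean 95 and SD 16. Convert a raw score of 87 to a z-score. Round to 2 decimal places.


z = (X - mu) / sigma
= (87 - 95) / 16
= -8 / 16
= -0.50


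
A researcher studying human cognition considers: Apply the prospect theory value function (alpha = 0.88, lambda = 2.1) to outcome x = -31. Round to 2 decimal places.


Since x = -31 < 0, use v(x) = -lambda*(-x)^alpha
(-x) = 31
31^0.88 = 20.5304
v(-31) = -2.1 * 20.5304
= -43.11


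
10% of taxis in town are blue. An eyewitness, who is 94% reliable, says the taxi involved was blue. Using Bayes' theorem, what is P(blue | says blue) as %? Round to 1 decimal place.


P(blue | says blue) = P(says blue | blue)*P(blue) / [P(says blue | blue)*P(blue) + P(says blue | not blue)*P(not blue)]
Numerator = 0.94 * 0.1 = 0.094
False identification = 0.06 * 0.9 = 0.054
P = 0.094 / (0.094 + 0.054)
= 0.094 / 0.148
As percentage = 63.5


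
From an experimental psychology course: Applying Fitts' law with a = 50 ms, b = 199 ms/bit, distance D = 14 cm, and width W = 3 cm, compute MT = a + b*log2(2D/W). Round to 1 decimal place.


MT = 50 + 199 * log2(2*14/3)
2D/W = 9.333333
log2(9.333333) = 3.2224
MT = 50 + 199 * 3.2224
= 691.3 ms


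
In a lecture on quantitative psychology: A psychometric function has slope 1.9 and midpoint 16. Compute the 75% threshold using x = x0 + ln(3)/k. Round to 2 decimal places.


At P = 0.75: 0.75 = 1/(1 + e^(-k*(x-x0)))
Solving: e^(-k*(x-x0)) = 1/3
x = x0 + ln(3)/k
ln(3) = 1.0986
x = 16 + 1.0986/1.9
= 16 + 0.5782
= 16.58


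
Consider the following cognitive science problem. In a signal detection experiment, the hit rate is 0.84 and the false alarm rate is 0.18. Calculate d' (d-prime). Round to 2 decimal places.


d' = z(HR) - z(FAR)
z(0.84) = 0.9945
z(0.18) = -0.9154
d' = 0.9945 - -0.9154
= 1.91


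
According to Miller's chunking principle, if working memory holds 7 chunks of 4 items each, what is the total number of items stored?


Total items = chunks * items_per_chunk
= 7 * 4
= 28


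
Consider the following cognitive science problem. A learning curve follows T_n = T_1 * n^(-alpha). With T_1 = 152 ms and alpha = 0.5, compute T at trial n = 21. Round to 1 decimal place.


T_n = 152 * 21^(-0.5)
21^(-0.5) = 0.218218
T_n = 152 * 0.218218
= 33.2 ms


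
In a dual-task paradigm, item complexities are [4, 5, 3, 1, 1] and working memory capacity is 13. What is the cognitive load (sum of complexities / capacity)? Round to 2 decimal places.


Total complexity = 4 + 5 + 3 + 1 + 1 = 14
Load = total / capacity = 14 / 13
= 1.08


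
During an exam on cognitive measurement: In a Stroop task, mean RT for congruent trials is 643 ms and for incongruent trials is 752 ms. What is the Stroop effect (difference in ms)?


Stroop effect = RT(incongruent) - RT(congruent)
= 752 - 643
= 109 ms


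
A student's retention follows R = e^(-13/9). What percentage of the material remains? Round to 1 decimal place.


R = e^(-t/S)
-t/S = -13/9 = -1.444444
R = e^(-1.444444) = 0.235877
Percentage = 0.235877 * 100
= 23.6


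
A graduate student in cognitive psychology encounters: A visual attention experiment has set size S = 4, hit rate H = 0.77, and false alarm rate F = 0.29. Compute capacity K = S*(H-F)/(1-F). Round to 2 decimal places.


K = S * (H - F) / (1 - F)
H - F = 0.48
1 - F = 0.71
K = 4 * 0.48 / 0.71
= 2.70


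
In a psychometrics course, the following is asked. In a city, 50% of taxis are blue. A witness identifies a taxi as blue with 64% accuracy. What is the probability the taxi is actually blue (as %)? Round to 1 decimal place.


P(blue | says blue) = P(says blue | blue)*P(blue) / [P(says blue | blue)*P(blue) + P(says blue | not blue)*P(not blue)]
Numerator = 0.64 * 0.5 = 0.32
False identification = 0.36 * 0.5 = 0.18
P = 0.32 / (0.32 + 0.18)
= 0.32 / 0.5
As percentage = 64.0


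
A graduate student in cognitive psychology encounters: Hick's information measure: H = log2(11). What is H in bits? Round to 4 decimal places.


H = log2(n)
H = log2(11)
= 3.4594


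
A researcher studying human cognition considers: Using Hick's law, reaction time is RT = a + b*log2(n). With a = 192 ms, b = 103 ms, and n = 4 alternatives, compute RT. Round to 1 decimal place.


RT = 192 + 103 * log2(4)
log2(4) = 2.0
RT = 192 + 103 * 2.0
= 192 + 206.0
= 398.0 ms


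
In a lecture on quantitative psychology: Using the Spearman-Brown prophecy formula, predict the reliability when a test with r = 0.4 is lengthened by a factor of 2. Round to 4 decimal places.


r_new = n*r / (1 + (n-1)*r)
Numerator = 2 * 0.4 = 0.8
Denominator = 1 + 1 * 0.4 = 1.4
r_new = 0.8 / 1.4
= 0.5714


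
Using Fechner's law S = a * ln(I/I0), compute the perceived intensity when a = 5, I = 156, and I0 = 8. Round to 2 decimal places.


S = 5 * ln(156/8)
I/I0 = 19.5
ln(19.5) = 2.9704
S = 5 * 2.9704
= 14.85


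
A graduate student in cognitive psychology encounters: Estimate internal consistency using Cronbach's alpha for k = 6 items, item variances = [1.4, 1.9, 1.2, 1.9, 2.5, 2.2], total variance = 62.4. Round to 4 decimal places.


alpha = (k/(k-1)) * (1 - sum(s_i^2)/s_total^2)
sum(item variances) = 11.1
k/(k-1) = 6/5 = 1.2
1 - 11.1/62.4 = 1 - 0.177885 = 0.822115
alpha = 1.2 * 0.822115
= 0.9865


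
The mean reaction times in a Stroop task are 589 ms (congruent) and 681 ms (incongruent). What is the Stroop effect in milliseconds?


Stroop effect = RT(incongruent) - RT(congruent)
= 681 - 589
= 92 ms


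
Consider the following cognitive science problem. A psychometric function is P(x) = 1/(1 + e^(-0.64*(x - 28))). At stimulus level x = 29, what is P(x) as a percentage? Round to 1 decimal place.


P(x) = 1/(1 + e^(-0.64*(29 - 28)))
Exponent = -0.64 * 1 = -0.64
e^(-0.64) = 0.527292
P = 1/(1 + 0.527292) = 0.654754
Percentage = 65.5


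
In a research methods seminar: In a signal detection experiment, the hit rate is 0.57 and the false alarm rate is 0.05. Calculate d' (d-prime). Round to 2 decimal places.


d' = z(HR) - z(FAR)
z(0.57) = 0.1764
z(0.05) = -1.6449
d' = 0.1764 - -1.6449
= 1.82


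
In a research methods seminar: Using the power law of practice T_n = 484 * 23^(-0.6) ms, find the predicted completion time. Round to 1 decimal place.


T_n = 484 * 23^(-0.6)
23^(-0.6) = 0.152392
T_n = 484 * 0.152392
= 73.8 ms


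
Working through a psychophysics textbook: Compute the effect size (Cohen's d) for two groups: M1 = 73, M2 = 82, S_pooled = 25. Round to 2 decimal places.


Cohen's d = (M1 - M2) / S_pooled
= (73 - 82) / 25
= -9 / 25
= -0.36


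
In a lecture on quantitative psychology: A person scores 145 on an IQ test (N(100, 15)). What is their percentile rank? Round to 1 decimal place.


z = (IQ - mean) / SD
z = (145 - 100) / 15 = 3.0
Percentile = Phi(3.0) * 100
Phi(3.0) = 0.99865
= 99.9


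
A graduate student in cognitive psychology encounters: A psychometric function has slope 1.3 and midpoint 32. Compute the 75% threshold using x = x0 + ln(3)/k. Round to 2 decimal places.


At P = 0.75: 0.75 = 1/(1 + e^(-k*(x-x0)))
Solving: e^(-k*(x-x0)) = 1/3
x = x0 + ln(3)/k
ln(3) = 1.0986
x = 32 + 1.0986/1.3
= 32 + 0.8451
= 32.85


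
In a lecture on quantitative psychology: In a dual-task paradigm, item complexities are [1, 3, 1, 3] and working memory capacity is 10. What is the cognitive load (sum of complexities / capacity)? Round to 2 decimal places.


Total complexity = 1 + 3 + 1 + 3 = 8
Load = total / capacity = 8 / 10
= 0.80


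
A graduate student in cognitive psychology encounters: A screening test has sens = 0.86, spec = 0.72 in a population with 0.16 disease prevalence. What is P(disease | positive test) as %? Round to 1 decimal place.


PPV = (sens * prev) / (sens * prev + (1-spec) * (1-prev))
Numerator = 0.86 * 0.16 = 0.1376
P(positive and no disease) = (1 - spec) * (1 - prev) = (1 - 0.72) * (1 - 0.16) = 0.2352
Denominator = 0.1376 + 0.2352 = 0.3728
PPV = 0.1376 / 0.3728 = 0.369099
As percentage = 36.9


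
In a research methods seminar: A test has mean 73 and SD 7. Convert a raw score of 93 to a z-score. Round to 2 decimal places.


z = (X - mu) / sigma
= (93 - 73) / 7
= 20 / 7
= 2.86


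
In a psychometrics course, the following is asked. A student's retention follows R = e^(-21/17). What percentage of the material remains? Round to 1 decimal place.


R = e^(-t/S)
-t/S = -21/17 = -1.235294
R = e^(-1.235294) = 0.290749
Percentage = 0.290749 * 100
= 29.1


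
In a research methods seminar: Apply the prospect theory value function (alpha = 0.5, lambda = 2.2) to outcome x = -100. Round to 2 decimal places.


Since x = -100 < 0, use v(x) = -lambda*(-x)^alpha
(-x) = 100
100^0.5 = 10.0
v(-100) = -2.2 * 10.0
= -22.00


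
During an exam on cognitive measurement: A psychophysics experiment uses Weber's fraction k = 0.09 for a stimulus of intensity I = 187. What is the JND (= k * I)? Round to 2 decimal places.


JND = k * I
JND = 0.09 * 187
= 16.83


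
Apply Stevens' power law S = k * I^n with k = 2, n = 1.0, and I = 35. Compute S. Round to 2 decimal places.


S = 2 * 35^1.0
35^1.0 = 35.0
S = 2 * 35.0
= 70.00


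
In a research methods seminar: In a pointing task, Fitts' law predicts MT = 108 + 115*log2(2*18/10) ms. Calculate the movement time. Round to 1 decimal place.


MT = 108 + 115 * log2(2*18/10)
2D/W = 3.6
log2(3.6) = 1.848
MT = 108 + 115 * 1.848
= 320.5 ms


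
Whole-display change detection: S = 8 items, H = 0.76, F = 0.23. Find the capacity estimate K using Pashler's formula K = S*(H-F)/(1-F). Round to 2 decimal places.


K = S * (H - F) / (1 - F)
H - F = 0.53
1 - F = 0.77
K = 8 * 0.53 / 0.77
= 5.51


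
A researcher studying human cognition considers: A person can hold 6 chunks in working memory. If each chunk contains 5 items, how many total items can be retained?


Total items = chunks * items_per_chunk
= 6 * 5
= 30


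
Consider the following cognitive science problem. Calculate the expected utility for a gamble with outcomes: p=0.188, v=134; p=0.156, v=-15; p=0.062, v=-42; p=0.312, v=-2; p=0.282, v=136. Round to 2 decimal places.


EU = sum(p_i * v_i)
0.188 * 134 = 25.192
0.156 * -15 = -2.34
0.062 * -42 = -2.604
0.312 * -2 = -0.624
0.282 * 136 = 38.352
EU = 25.192 + -2.34 + -2.604 + -0.624 + 38.352
= 57.98


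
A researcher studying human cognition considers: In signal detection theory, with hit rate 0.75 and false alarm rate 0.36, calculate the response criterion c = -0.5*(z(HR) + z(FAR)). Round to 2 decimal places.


c = -0.5 * (z(HR) + z(FAR))
z(0.75) = 0.6745
z(0.36) = -0.3585
c = -0.5 * (0.6745 + -0.3585)
= -0.5 * 0.316
= -0.16


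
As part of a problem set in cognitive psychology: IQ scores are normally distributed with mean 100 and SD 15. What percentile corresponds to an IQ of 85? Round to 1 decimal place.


z = (IQ - mean) / SD
z = (85 - 100) / 15 = -1.0
Percentile = Phi(-1.0) * 100
Phi(-1.0) = 0.158655
= 15.9


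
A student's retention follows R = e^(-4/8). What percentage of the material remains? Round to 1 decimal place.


R = e^(-t/S)
-t/S = -4/8 = -0.5
R = e^(-0.5) = 0.606531
Percentage = 0.606531 * 100
= 60.7


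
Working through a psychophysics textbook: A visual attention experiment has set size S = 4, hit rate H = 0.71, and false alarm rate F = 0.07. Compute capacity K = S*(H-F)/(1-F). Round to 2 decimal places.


K = S * (H - F) / (1 - F)
H - F = 0.64
1 - F = 0.93
K = 4 * 0.64 / 0.93
= 2.75


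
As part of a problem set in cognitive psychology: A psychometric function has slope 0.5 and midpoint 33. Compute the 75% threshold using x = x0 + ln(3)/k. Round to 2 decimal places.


At P = 0.75: 0.75 = 1/(1 + e^(-k*(x-x0)))
Solving: e^(-k*(x-x0)) = 1/3
x = x0 + ln(3)/k
ln(3) = 1.0986
x = 33 + 1.0986/0.5
= 33 + 2.1972
= 35.20


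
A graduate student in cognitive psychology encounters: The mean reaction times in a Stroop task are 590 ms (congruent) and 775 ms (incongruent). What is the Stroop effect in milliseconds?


Stroop effect = RT(incongruent) - RT(congruent)
= 775 - 590
= 185 ms


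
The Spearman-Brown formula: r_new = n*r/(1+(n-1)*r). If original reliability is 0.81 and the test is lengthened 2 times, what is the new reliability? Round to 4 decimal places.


r_new = n*r / (1 + (n-1)*r)
Numerator = 2 * 0.81 = 1.62
Denominator = 1 + 1 * 0.81 = 1.81
r_new = 1.62 / 1.81
= 0.8950


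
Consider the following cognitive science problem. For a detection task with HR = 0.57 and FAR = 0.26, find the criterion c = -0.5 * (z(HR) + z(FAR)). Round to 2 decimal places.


c = -0.5 * (z(HR) + z(FAR))
z(0.57) = 0.1764
z(0.26) = -0.6433
c = -0.5 * (0.1764 + -0.6433)
= -0.5 * -0.4669
= 0.23


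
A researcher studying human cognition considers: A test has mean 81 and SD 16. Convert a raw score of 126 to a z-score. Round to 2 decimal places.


z = (X - mu) / sigma
= (126 - 81) / 16
= 45 / 16
= 2.81


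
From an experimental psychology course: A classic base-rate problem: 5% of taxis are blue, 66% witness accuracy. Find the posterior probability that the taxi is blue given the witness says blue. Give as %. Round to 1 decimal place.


P(blue | says blue) = P(says blue | blue)*P(blue) / [P(says blue | blue)*P(blue) + P(says blue | not blue)*P(not blue)]
Numerator = 0.66 * 0.05 = 0.033
False identification = 0.34 * 0.95 = 0.323
P = 0.033 / (0.033 + 0.323)
= 0.033 / 0.356
As percentage = 9.3


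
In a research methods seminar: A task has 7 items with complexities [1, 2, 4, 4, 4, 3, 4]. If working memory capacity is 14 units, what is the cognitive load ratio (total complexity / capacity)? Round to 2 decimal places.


Total complexity = 1 + 2 + 4 + 4 + 4 + 3 + 4 = 22
Load = total / capacity = 22 / 14
= 1.57


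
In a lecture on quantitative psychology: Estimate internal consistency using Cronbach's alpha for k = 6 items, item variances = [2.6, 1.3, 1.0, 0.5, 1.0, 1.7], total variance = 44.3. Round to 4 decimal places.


alpha = (k/(k-1)) * (1 - sum(s_i^2)/s_total^2)
sum(item variances) = 8.1
k/(k-1) = 6/5 = 1.2
1 - 8.1/44.3 = 1 - 0.182844 = 0.817156
alpha = 1.2 * 0.817156
= 0.9806


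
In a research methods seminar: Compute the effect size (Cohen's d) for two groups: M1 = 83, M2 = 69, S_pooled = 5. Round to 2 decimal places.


Cohen's d = (M1 - M2) / S_pooled
= (83 - 69) / 5
= 14 / 5
= 2.80


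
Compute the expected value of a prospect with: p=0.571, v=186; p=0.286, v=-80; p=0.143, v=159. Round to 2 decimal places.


EU = sum(p_i * v_i)
0.571 * 186 = 106.206
0.286 * -80 = -22.88
0.143 * 159 = 22.737
EU = 106.206 + -22.88 + 22.737
= 106.06


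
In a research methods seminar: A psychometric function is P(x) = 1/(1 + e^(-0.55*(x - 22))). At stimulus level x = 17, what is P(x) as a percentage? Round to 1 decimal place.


P(x) = 1/(1 + e^(-0.55*(17 - 22)))
Exponent = -0.55 * -5 = 2.75
e^(2.75) = 15.642632
P = 1/(1 + 15.642632) = 0.060087
Percentage = 6.0


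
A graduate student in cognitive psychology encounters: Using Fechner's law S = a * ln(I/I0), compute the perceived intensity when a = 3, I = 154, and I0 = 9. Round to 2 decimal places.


S = 3 * ln(154/9)
I/I0 = 17.111111
ln(17.111111) = 2.8397
S = 3 * 2.8397
= 8.52


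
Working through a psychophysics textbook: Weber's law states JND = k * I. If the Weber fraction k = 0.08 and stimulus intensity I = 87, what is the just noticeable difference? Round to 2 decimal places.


JND = k * I
JND = 0.08 * 87
= 6.96


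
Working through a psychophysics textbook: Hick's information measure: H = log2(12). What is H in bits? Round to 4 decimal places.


H = log2(n)
H = log2(12)
= 3.5850


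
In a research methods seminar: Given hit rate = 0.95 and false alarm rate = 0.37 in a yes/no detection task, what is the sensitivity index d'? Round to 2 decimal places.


d' = z(HR) - z(FAR)
z(0.95) = 1.6449
z(0.37) = -0.3319
d' = 1.6449 - -0.3319
= 1.98


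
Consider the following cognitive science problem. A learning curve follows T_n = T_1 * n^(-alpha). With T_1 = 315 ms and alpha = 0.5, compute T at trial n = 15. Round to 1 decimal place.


T_n = 315 * 15^(-0.5)
15^(-0.5) = 0.258199
T_n = 315 * 0.258199
= 81.3 ms


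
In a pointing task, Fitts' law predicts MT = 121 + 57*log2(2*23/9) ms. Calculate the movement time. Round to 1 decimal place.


MT = 121 + 57 * log2(2*23/9)
2D/W = 5.111111
log2(5.111111) = 2.3536
MT = 121 + 57 * 2.3536
= 255.2 ms


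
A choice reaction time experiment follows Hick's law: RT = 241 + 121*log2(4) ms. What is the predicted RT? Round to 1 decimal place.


RT = 241 + 121 * log2(4)
log2(4) = 2.0
RT = 241 + 121 * 2.0
= 241 + 242.0
= 483.0 ms


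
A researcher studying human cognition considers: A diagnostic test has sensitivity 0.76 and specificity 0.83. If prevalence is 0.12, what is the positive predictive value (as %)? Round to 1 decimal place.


PPV = (sens * prev) / (sens * prev + (1-spec) * (1-prev))
Numerator = 0.76 * 0.12 = 0.0912
P(positive and no disease) = (1 - spec) * (1 - prev) = (1 - 0.83) * (1 - 0.12) = 0.1496
Denominator = 0.0912 + 0.1496 = 0.2408
PPV = 0.0912 / 0.2408 = 0.378738
As percentage = 37.9


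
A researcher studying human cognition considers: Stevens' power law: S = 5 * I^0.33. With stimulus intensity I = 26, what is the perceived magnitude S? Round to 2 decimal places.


S = 5 * 26^0.33
26^0.33 = 2.9305
S = 5 * 2.9305
= 14.65


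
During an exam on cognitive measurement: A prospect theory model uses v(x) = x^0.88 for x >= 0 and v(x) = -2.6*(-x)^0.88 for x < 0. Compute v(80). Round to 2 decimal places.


Since x = 80 >= 0, use v(x) = x^0.88
80^0.88 = 47.2845
v(80) = 47.28


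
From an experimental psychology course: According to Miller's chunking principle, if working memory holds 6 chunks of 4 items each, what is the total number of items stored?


Total items = chunks * items_per_chunk
= 6 * 4
= 24


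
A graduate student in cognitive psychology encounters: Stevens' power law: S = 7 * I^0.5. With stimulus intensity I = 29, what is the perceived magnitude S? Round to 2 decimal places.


S = 7 * 29^0.5
29^0.5 = 5.3852
S = 7 * 5.3852
= 37.70


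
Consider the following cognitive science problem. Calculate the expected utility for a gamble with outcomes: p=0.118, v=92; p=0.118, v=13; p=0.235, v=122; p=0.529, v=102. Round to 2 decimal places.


EU = sum(p_i * v_i)
0.118 * 92 = 10.856
0.118 * 13 = 1.534
0.235 * 122 = 28.67
0.529 * 102 = 53.958
EU = 10.856 + 1.534 + 28.67 + 53.958
= 95.02


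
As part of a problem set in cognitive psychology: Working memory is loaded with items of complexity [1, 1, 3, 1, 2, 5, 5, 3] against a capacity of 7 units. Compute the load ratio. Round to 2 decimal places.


Total complexity = 1 + 1 + 3 + 1 + 2 + 5 + 5 + 3 = 21
Load = total / capacity = 21 / 7
= 3.00


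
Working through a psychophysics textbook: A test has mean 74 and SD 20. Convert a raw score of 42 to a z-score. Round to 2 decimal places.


z = (X - mu) / sigma
= (42 - 74) / 20
= -32 / 20
= -1.60


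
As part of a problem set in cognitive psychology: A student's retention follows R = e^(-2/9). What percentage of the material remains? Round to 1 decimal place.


R = e^(-t/S)
-t/S = -2/9 = -0.222222
R = e^(-0.222222) = 0.800738
Percentage = 0.800738 * 100
= 80.1


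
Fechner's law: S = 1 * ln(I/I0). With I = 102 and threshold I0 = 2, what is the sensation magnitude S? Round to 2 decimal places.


S = 1 * ln(102/2)
I/I0 = 51.0
ln(51.0) = 3.9318
S = 1 * 3.9318
= 3.93


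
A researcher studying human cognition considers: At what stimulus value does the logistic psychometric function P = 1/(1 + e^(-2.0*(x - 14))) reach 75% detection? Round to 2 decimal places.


At P = 0.75: 0.75 = 1/(1 + e^(-k*(x-x0)))
Solving: e^(-k*(x-x0)) = 1/3
x = x0 + ln(3)/k
ln(3) = 1.0986
x = 14 + 1.0986/2.0
= 14 + 0.5493
= 14.55


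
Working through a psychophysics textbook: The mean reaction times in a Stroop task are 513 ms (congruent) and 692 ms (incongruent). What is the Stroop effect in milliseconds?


Stroop effect = RT(incongruent) - RT(congruent)
= 692 - 513
= 179 ms


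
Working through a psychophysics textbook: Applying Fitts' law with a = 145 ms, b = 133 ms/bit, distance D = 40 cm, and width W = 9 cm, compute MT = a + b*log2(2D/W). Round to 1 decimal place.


MT = 145 + 133 * log2(2*40/9)
2D/W = 8.888889
log2(8.888889) = 3.152
MT = 145 + 133 * 3.152
= 564.2 ms


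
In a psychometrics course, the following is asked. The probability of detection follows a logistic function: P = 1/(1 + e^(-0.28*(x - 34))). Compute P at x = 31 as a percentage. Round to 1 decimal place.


P(x) = 1/(1 + e^(-0.28*(31 - 34)))
Exponent = -0.28 * -3 = 0.84
e^(0.84) = 2.316367
P = 1/(1 + 2.316367) = 0.301535
Percentage = 30.2


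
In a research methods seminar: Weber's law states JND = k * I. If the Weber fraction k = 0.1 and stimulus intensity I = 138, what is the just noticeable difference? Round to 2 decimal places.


JND = k * I
JND = 0.1 * 138
= 13.80


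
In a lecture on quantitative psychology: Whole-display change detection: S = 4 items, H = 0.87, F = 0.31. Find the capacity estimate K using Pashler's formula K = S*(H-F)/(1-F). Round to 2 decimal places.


K = S * (H - F) / (1 - F)
H - F = 0.56
1 - F = 0.69
K = 4 * 0.56 / 0.69
= 3.25


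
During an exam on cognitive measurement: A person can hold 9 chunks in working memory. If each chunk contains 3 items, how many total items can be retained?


Total items = chunks * items_per_chunk
= 9 * 3
= 27


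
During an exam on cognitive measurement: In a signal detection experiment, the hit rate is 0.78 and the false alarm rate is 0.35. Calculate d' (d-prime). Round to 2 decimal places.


d' = z(HR) - z(FAR)
z(0.78) = 0.7722
z(0.35) = -0.3853
d' = 0.7722 - -0.3853
= 1.16


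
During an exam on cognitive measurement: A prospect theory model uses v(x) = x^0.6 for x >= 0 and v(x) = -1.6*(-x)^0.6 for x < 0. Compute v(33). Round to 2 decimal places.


Since x = 33 >= 0, use v(x) = x^0.6
33^0.6 = 8.1491
v(33) = 8.15


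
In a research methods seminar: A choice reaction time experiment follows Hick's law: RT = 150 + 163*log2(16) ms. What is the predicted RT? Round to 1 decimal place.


RT = 150 + 163 * log2(16)
log2(16) = 4.0
RT = 150 + 163 * 4.0
= 150 + 652.0
= 802.0 ms


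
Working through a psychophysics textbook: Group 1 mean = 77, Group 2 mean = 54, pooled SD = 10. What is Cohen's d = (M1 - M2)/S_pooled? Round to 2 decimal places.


Cohen's d = (M1 - M2) / S_pooled
= (77 - 54) / 10
= 23 / 10
= 2.30


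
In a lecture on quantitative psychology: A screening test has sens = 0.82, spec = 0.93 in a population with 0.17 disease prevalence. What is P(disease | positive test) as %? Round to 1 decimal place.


PPV = (sens * prev) / (sens * prev + (1-spec) * (1-prev))
Numerator = 0.82 * 0.17 = 0.1394
P(positive and no disease) = (1 - spec) * (1 - prev) = (1 - 0.93) * (1 - 0.17) = 0.0581
Denominator = 0.1394 + 0.0581 = 0.1975
PPV = 0.1394 / 0.1975 = 0.705823
As percentage = 70.6


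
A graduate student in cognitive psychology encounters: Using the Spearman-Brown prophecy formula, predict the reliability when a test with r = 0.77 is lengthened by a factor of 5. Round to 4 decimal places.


r_new = n*r / (1 + (n-1)*r)
Numerator = 5 * 0.77 = 3.85
Denominator = 1 + 4 * 0.77 = 4.08
r_new = 3.85 / 4.08
= 0.9436


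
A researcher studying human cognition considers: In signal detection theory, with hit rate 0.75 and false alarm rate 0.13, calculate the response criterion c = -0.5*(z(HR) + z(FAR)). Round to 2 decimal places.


c = -0.5 * (z(HR) + z(FAR))
z(0.75) = 0.6745
z(0.13) = -1.1264
c = -0.5 * (0.6745 + -1.1264)
= -0.5 * -0.4519
= 0.23


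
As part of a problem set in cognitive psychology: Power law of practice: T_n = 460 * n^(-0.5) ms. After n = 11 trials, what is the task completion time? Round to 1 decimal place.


T_n = 460 * 11^(-0.5)
11^(-0.5) = 0.301511
T_n = 460 * 0.301511
= 138.7 ms


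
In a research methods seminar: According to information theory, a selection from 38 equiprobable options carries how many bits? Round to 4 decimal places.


H = log2(n)
H = log2(38)
= 5.2479


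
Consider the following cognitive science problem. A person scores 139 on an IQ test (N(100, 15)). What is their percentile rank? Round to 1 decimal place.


z = (IQ - mean) / SD
z = (139 - 100) / 15 = 2.6
Percentile = Phi(2.6) * 100
Phi(2.6) = 0.995339
= 99.5


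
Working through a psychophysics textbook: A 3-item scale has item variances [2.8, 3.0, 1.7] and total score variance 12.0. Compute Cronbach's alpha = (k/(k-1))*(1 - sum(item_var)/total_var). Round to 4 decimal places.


alpha = (k/(k-1)) * (1 - sum(s_i^2)/s_total^2)
sum(item variances) = 7.5
k/(k-1) = 3/2 = 1.5
1 - 7.5/12.0 = 1 - 0.625 = 0.375
alpha = 1.5 * 0.375
= 0.5625


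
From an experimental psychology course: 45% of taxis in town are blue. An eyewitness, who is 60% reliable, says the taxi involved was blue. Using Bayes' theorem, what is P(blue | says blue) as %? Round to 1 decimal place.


P(blue | says blue) = P(says blue | blue)*P(blue) / [P(says blue | blue)*P(blue) + P(says blue | not blue)*P(not blue)]
Numerator = 0.6 * 0.45 = 0.27
False identification = 0.4 * 0.55 = 0.22
P = 0.27 / (0.27 + 0.22)
= 0.27 / 0.49
As percentage = 55.1


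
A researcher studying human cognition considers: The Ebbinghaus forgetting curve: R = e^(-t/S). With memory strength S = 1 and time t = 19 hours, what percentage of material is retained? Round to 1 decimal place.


R = e^(-t/S)
-t/S = -19/1 = -19.0
R = e^(-19.0) = 0.0
Percentage = 0.0 * 100
= 0.0


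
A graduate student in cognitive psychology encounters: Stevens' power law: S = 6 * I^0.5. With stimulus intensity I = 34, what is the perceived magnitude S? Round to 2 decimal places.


S = 6 * 34^0.5
34^0.5 = 5.831
S = 6 * 5.831
= 34.99


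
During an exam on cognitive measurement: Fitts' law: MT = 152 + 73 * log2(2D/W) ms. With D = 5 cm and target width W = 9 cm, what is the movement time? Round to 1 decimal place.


MT = 152 + 73 * log2(2*5/9)
2D/W = 1.111111
log2(1.111111) = 0.152
MT = 152 + 73 * 0.152
= 163.1 ms


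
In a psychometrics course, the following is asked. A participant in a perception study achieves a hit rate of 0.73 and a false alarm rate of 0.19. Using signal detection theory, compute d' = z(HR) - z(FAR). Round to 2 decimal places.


d' = z(HR) - z(FAR)
z(0.73) = 0.6128
z(0.19) = -0.8779
d' = 0.6128 - -0.8779
= 1.49


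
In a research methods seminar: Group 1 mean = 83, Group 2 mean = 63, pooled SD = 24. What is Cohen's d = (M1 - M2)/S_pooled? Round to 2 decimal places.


Cohen's d = (M1 - M2) / S_pooled
= (83 - 63) / 24
= 20 / 24
= 0.83


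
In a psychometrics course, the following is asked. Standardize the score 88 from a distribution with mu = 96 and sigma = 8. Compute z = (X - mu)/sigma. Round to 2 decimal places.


z = (X - mu) / sigma
= (88 - 96) / 8
= -8 / 8
= -1.00


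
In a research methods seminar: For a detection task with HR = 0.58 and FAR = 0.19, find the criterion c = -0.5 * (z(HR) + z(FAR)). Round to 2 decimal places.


c = -0.5 * (z(HR) + z(FAR))
z(0.58) = 0.2019
z(0.19) = -0.8779
c = -0.5 * (0.2019 + -0.8779)
= -0.5 * -0.676
= 0.34


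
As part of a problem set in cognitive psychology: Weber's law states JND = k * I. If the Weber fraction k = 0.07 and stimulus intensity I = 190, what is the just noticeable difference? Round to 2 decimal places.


JND = k * I
JND = 0.07 * 190
= 13.30


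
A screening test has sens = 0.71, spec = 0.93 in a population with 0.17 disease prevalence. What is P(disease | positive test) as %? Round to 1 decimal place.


PPV = (sens * prev) / (sens * prev + (1-spec) * (1-prev))
Numerator = 0.71 * 0.17 = 0.1207
P(positive and no disease) = (1 - spec) * (1 - prev) = (1 - 0.93) * (1 - 0.17) = 0.0581
Denominator = 0.1207 + 0.0581 = 0.1788
PPV = 0.1207 / 0.1788 = 0.675056
As percentage = 67.5


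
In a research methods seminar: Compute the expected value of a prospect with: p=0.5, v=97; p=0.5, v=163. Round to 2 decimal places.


EU = sum(p_i * v_i)
0.5 * 97 = 48.5
0.5 * 163 = 81.5
EU = 48.5 + 81.5
= 130.00


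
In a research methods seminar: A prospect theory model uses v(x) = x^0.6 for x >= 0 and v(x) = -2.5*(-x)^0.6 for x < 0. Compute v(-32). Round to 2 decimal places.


Since x = -32 < 0, use v(x) = -lambda*(-x)^alpha
(-x) = 32
32^0.6 = 8.0
v(-32) = -2.5 * 8.0
= -20.00


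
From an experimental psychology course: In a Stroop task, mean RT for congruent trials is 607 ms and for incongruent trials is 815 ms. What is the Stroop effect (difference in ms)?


Stroop effect = RT(incongruent) - RT(congruent)
= 815 - 607
= 208 ms


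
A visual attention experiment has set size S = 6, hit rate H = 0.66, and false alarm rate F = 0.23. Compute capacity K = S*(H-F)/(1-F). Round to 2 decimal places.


K = S * (H - F) / (1 - F)
H - F = 0.43
1 - F = 0.77
K = 6 * 0.43 / 0.77
= 3.35


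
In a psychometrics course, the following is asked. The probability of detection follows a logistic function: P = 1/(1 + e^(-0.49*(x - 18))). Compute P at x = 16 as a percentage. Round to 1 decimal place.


P(x) = 1/(1 + e^(-0.49*(16 - 18)))
Exponent = -0.49 * -2 = 0.98
e^(0.98) = 2.664456
P = 1/(1 + 2.664456) = 0.272892
Percentage = 27.3


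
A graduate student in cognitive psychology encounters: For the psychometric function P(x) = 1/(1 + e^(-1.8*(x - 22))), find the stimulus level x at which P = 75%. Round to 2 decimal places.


At P = 0.75: 0.75 = 1/(1 + e^(-k*(x-x0)))
Solving: e^(-k*(x-x0)) = 1/3
x = x0 + ln(3)/k
ln(3) = 1.0986
x = 22 + 1.0986/1.8
= 22 + 0.6103
= 22.61


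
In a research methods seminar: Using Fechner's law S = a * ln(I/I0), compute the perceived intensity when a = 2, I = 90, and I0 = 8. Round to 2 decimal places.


S = 2 * ln(90/8)
I/I0 = 11.25
ln(11.25) = 2.4204
S = 2 * 2.4204
= 4.84


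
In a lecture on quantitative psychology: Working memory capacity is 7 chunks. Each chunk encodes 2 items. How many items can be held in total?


Total items = chunks * items_per_chunk
= 7 * 2
= 14


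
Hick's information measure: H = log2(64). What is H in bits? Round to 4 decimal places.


H = log2(n)
H = log2(64)
= 6.0000


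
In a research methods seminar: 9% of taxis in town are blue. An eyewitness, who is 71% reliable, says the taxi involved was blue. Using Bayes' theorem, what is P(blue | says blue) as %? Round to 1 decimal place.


P(blue | says blue) = P(says blue | blue)*P(blue) / [P(says blue | blue)*P(blue) + P(says blue | not blue)*P(not blue)]
Numerator = 0.71 * 0.09 = 0.0639
False identification = 0.29 * 0.91 = 0.2639
P = 0.0639 / (0.0639 + 0.2639)
= 0.0639 / 0.3278
As percentage = 19.5


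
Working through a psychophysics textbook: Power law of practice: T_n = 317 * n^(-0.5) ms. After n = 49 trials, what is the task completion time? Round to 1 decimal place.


T_n = 317 * 49^(-0.5)
49^(-0.5) = 0.142857
T_n = 317 * 0.142857
= 45.3 ms
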